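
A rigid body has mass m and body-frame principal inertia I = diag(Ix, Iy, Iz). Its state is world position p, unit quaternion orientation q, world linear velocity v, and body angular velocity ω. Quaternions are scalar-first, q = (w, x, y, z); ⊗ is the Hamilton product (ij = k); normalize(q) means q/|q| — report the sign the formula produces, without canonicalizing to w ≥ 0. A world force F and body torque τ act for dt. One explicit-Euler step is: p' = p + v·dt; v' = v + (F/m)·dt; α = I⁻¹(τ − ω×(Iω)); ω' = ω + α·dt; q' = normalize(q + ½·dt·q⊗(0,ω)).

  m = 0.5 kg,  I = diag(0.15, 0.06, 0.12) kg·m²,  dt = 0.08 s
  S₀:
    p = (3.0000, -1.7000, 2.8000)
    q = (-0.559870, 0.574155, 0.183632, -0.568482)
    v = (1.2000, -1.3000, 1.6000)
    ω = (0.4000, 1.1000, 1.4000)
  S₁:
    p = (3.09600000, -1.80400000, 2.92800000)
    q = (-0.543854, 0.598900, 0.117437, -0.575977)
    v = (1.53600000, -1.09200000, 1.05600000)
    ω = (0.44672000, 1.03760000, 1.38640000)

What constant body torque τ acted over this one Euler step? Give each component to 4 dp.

rate change Δω = (0.04672000, -0.06240000, -0.01360000)
ω₀×(Iω₀) = (0.0924, 0.0168, -0.0396)
I·α + gyro = (0.1800, -0.0300, -0.0600)

τ = (0.1800, -0.0300, -0.0600)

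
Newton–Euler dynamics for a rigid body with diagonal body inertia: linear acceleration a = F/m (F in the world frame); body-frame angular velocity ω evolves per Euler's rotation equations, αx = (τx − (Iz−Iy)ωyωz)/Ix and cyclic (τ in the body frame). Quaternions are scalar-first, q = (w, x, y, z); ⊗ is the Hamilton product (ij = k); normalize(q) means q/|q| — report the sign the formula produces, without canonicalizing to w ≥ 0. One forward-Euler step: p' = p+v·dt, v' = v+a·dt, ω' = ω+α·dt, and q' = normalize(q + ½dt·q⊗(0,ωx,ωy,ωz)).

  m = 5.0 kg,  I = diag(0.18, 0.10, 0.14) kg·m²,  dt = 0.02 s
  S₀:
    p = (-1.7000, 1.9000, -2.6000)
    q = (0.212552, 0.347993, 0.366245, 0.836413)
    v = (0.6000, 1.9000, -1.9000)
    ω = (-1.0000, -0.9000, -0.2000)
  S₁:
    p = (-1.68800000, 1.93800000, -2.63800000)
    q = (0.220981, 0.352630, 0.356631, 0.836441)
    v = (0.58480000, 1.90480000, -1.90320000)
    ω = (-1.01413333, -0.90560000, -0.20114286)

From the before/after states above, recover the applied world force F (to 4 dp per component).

F = (-3.8000, 1.2000, -0.8000)

Δv = v₁−v₀ = (-0.01520000, 0.00480000, -0.00320000)
F = m·Δv/dt = (-3.8000, 1.2000, -0.8000)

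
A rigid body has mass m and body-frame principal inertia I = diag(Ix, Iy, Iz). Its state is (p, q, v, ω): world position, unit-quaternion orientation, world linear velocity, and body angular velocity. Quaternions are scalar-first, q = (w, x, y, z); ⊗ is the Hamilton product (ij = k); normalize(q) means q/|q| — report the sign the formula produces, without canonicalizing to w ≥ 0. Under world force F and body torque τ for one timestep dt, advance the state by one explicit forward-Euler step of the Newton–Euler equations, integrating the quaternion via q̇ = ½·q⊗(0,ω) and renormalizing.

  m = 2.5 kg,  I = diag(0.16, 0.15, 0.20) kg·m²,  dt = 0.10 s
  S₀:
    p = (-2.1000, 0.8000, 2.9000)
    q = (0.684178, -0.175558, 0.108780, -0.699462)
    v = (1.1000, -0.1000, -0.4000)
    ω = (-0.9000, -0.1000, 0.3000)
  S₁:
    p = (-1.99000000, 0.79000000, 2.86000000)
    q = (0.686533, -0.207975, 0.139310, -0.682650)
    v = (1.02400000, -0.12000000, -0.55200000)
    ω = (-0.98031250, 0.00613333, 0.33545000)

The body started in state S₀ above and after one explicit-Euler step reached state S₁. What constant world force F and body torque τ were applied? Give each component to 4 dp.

rate change Δω = (-0.08031250, 0.10613333, 0.03545000)
applied torque τ = (-0.1300, 0.1700, 0.0700)
Δv = v₁−v₀ = (-0.07600000, -0.02000000, -0.15200000)
F = m·Δv/dt = (-1.9000, -0.5000, -3.8000)

F = (-1.9000, -0.5000, -3.8000)
τ = (-0.1300, 0.1700, 0.0700)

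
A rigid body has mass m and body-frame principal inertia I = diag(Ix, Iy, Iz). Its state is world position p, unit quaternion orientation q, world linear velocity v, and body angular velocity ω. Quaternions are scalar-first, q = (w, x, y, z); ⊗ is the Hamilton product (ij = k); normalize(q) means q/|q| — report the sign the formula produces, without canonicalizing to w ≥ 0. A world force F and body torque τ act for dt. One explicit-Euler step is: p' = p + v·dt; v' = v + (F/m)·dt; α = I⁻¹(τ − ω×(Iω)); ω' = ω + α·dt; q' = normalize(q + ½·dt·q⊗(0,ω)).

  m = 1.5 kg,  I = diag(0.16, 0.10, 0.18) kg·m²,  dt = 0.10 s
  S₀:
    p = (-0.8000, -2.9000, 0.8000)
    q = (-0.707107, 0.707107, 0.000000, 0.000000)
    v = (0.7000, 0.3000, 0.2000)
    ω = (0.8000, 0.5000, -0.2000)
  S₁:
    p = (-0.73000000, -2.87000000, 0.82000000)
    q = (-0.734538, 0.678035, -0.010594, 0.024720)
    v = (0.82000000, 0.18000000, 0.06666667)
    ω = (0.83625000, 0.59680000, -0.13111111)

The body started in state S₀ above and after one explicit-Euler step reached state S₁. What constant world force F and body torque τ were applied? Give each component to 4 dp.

v₁ − v₀ = (0.12000000, -0.12000000, -0.13333333)
F = m·Δv/dt = (1.8000, -1.8000, -2.0000)
rate change Δω = (0.03625000, 0.09680000, 0.06888889)
τ = I·(Δω/dt) + ω₀×(Iω₀) = (0.0500, 0.1000, 0.1000)

F = (1.8000, -1.8000, -2.0000)
τ = (0.0500, 0.1000, 0.1000)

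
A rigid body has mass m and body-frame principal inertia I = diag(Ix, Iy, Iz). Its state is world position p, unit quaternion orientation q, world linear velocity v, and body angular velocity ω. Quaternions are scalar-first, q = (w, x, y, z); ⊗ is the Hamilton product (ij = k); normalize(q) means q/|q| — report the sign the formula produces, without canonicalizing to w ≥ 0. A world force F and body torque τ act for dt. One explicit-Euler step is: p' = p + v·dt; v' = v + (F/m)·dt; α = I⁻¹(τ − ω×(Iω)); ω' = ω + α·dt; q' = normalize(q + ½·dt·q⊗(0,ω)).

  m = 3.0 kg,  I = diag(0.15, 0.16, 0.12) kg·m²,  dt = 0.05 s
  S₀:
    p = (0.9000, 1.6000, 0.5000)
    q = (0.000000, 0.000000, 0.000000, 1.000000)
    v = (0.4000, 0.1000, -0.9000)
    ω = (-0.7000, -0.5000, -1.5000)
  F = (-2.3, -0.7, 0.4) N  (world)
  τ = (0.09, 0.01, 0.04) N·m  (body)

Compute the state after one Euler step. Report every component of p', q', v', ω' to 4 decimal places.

p' = (0.9200, 1.6050, 0.4550)
q' = (0.0375, 0.0125, -0.0175, 0.9991)
v' = (0.3617, 0.0883, -0.8933)
ω' = (-0.6600, -0.5067, -1.4848)

precession coupling ω×(Iω) = (-0.0300, 0.0315, 0.0035)
angular accel α = (0.8000, -0.1344, 0.3042)
ω' = ω + α·dt = (-0.6600, -0.5067, -1.4848)
2q̇ = q⊗(0,ω) = (1.5000000, 0.5000000, -0.7000000, 0.0000000)
q' = normalize(q + ½dt·q⊗(0,ω)) = (0.0375, 0.0125, -0.0175, 0.9991)
p + v·dt = (0.9200, 1.6050, 0.4550)
v + (F/m)dt = (0.3617, 0.0883, -0.8933)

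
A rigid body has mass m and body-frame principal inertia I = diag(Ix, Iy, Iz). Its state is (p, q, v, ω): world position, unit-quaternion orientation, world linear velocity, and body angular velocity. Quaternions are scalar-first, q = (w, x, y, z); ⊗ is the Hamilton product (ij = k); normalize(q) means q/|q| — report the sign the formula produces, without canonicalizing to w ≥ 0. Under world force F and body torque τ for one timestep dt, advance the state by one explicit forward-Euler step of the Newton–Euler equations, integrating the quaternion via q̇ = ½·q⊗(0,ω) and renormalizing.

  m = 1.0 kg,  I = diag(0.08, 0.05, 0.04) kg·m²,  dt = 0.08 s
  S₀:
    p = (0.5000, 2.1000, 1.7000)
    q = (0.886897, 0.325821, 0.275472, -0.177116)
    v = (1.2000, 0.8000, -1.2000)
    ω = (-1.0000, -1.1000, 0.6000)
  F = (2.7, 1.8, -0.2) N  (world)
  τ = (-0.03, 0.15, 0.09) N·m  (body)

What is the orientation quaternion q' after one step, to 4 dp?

2q̇ = q⊗(0,ω) = (0.7351098, -0.9164414, -0.9939633, 0.4492071)
updated quaternion q' = (0.9144, 0.2886, 0.2352, -0.1588)

q' = (0.9144, 0.2886, 0.2352, -0.1588)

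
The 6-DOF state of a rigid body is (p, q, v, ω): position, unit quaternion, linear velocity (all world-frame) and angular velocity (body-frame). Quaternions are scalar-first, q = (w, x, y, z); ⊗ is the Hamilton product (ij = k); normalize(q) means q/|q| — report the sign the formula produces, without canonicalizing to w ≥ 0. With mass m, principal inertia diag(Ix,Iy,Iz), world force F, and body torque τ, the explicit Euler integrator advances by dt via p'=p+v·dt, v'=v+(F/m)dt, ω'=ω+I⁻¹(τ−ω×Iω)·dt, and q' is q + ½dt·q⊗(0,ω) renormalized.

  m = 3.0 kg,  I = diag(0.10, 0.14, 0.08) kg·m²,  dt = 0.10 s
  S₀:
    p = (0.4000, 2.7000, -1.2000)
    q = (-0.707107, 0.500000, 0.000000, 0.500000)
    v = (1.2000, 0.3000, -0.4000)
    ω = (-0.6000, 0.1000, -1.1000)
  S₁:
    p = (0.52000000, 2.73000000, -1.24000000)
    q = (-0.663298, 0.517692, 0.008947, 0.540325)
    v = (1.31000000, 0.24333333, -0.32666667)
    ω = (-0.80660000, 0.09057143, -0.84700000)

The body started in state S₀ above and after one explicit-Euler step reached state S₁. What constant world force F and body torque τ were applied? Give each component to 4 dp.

F = (3.3000, -1.7000, 2.2000)
τ = (-0.2000, 0.0000, 0.2000)

Δω = ω₁−ω₀ = (-0.20660000, -0.00942857, 0.25300000)
I·α + gyro = (-0.2000, 0.0000, 0.2000)
Δv = v₁−v₀ = (0.11000000, -0.05666667, 0.07333333)
F = m·Δv/dt = (3.3000, -1.7000, 2.2000)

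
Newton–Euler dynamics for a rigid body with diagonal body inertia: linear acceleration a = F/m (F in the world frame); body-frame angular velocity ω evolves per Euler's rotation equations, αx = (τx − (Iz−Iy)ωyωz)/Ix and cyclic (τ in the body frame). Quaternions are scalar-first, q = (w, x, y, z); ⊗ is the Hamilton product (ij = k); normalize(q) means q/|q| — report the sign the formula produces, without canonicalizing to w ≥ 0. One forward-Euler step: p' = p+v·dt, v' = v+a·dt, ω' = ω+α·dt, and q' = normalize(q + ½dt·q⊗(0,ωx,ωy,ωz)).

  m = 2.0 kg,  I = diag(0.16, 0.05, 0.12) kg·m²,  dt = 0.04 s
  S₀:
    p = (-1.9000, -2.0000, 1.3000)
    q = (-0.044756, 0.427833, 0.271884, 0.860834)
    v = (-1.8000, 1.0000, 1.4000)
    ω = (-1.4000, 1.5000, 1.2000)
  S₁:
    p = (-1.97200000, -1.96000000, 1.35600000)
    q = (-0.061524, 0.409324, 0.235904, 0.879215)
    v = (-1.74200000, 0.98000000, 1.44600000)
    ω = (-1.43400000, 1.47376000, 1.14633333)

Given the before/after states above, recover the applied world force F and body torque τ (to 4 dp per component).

F = (2.9000, -1.0000, 2.3000)
τ = (-0.0100, -0.1000, 0.0700)

v₁ − v₀ = (0.05800000, -0.02000000, 0.04600000)
applied force F = (2.9000, -1.0000, 2.3000)
Δω = ω₁−ω₀ = (-0.03400000, -0.02624000, -0.05366667)
precession coupling = (0.1260, -0.0672, 0.2310)
I·α + gyro = (-0.0100, -0.1000, 0.0700)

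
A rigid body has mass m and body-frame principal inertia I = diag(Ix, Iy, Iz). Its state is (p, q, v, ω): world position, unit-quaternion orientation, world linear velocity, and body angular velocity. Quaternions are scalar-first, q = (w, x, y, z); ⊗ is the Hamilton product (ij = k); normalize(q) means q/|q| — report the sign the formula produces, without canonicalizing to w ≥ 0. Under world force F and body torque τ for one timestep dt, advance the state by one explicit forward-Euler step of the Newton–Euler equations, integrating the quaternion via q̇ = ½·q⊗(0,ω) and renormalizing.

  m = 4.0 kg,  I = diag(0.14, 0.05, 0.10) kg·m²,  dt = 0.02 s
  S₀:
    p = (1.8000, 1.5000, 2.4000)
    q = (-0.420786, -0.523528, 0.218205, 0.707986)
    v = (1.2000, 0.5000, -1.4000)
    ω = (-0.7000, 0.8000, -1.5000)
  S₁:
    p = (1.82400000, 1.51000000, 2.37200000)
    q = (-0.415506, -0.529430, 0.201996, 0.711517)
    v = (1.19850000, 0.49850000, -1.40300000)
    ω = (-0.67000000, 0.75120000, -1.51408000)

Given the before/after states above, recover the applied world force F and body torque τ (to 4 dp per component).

F = (-0.3000, -0.3000, -0.6000)
τ = (0.1500, -0.0800, -0.0200)

Δω = ω₁−ω₀ = (0.03000000, -0.04880000, -0.01408000)
ω₀×(Iω₀) = (-0.0600, 0.0420, 0.0504)
applied torque τ = (0.1500, -0.0800, -0.0200)
Δv = v₁−v₀ = (-0.00150000, -0.00150000, -0.00300000)
m·(v₁−v₀)/dt = (-0.3000, -0.3000, -0.6000)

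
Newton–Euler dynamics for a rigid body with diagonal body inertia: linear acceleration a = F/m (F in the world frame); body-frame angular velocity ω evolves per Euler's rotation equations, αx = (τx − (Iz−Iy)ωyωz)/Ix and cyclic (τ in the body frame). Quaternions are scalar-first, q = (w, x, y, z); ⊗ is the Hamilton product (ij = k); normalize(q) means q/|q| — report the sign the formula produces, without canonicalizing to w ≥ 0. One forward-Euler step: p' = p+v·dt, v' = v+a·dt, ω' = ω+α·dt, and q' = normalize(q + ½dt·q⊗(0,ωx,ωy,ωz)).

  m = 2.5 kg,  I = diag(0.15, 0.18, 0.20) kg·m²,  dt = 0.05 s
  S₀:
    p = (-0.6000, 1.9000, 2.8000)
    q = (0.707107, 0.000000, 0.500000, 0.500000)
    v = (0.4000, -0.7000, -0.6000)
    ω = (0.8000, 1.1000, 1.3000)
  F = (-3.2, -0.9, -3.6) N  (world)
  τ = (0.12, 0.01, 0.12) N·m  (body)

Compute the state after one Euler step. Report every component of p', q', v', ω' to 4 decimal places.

linear accel F/m = (-1.2800, -0.3600, -1.4400)
p + v·dt = (-0.5800, 1.8650, 2.7700)
new velocity v' = (0.3360, -0.7180, -0.6720)
precession coupling ω×(Iω) = (0.0286, -0.0520, 0.0264)
α = I⁻¹(τ − ω×Iω) = (0.6093, 0.3444, 0.4680)
ω + α·dt = (0.8305, 1.1172, 1.3234)
Hamilton product q⊗(0,ω) = (-1.2000000, 0.6656856, 1.1778177, 0.5192391)
updated quaternion q' = (0.6764, 0.0166, 0.5289, 0.5124)

p' = (-0.5800, 1.8650, 2.7700)
q' = (0.6764, 0.0166, 0.5289, 0.5124)
v' = (0.3360, -0.7180, -0.6720)
ω' = (0.8305, 1.1172, 1.3234)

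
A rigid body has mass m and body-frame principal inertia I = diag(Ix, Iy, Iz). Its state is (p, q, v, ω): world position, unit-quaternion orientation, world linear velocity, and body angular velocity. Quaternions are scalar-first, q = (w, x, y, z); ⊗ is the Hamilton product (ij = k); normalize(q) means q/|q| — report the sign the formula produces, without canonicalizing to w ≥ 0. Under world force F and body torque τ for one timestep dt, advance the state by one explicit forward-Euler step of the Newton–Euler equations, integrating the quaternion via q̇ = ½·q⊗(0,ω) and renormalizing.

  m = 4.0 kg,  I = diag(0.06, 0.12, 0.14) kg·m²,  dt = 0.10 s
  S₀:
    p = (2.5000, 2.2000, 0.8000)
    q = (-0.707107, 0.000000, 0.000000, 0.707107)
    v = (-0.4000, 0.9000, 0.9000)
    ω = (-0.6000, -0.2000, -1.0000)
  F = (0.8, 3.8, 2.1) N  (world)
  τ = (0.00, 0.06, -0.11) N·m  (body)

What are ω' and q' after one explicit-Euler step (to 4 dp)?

ω' = (-0.6067, -0.1100, -1.0837)
q' = (-0.6706, 0.0282, -0.0141, 0.7412)

angular accel α = (-0.0667, 0.9000, -0.8371)
new body rate ω' = (-0.6067, -0.1100, -1.0837)
Hamilton product q⊗(0,ω) = (0.7071070, 0.5656856, -0.2828428, 0.7071070)
updated quaternion q' = (-0.6706, 0.0282, -0.0141, 0.7412)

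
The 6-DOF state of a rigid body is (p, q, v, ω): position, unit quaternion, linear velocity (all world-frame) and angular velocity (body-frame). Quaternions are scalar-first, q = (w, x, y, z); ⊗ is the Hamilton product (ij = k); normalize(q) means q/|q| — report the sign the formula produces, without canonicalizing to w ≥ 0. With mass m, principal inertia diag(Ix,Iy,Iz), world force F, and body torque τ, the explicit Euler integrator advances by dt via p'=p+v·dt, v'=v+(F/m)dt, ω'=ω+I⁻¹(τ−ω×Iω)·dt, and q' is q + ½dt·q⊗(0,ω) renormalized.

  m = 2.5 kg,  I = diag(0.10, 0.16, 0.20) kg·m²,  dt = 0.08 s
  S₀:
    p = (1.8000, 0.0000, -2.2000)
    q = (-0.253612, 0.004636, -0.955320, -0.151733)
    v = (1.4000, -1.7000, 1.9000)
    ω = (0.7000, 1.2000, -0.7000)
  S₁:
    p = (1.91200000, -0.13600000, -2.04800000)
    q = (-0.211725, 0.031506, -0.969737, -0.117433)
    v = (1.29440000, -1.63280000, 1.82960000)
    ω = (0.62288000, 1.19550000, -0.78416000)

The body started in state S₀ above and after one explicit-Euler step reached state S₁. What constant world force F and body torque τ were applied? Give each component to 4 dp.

F = (-3.3000, 2.1000, -2.2000)
τ = (-0.1300, 0.0400, -0.1600)

ω₁ − ω₀ = (-0.07712000, -0.00450000, -0.08416000)
I·α + gyro = (-0.1300, 0.0400, -0.1600)
v₁ − v₀ = (-0.10560000, 0.06720000, -0.07040000)
F = m·Δv/dt = (-3.3000, 2.1000, -2.2000)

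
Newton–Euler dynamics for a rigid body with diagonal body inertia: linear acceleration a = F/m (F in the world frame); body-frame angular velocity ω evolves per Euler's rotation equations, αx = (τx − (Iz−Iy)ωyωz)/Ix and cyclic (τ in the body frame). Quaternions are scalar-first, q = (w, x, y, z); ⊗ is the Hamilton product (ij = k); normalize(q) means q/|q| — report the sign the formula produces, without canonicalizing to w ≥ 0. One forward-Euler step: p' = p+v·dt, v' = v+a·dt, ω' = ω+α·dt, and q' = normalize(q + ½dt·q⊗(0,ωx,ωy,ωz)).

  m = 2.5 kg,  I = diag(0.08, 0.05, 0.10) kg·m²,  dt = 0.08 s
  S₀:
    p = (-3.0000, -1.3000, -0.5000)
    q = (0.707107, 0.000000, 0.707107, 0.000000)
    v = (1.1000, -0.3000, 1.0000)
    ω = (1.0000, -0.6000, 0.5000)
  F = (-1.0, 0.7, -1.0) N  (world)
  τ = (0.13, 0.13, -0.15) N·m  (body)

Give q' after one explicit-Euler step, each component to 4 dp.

2q̇ = q⊗(0,ω) = (0.4242642, 1.0606605, -0.4242642, -0.3535535)
q' = normalize(q + ½dt·q⊗(0,ω)) = (0.7231, 0.0424, 0.6892, -0.0141)

q' = (0.7231, 0.0424, 0.6892, -0.0141)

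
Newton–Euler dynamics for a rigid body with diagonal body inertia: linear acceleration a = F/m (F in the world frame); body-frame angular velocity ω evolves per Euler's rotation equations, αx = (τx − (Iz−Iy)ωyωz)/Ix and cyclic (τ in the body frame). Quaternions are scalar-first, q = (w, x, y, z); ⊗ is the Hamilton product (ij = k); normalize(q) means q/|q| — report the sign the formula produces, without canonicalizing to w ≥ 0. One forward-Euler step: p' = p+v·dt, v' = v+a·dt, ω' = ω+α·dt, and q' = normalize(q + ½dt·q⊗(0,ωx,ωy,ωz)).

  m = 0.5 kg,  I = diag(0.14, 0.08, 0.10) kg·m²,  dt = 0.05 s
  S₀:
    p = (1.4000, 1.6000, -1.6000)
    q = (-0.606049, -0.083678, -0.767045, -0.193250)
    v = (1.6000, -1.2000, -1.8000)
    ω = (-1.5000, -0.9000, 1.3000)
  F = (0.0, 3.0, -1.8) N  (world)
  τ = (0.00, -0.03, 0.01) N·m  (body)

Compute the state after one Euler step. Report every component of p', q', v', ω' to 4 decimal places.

p' = (1.4800, 1.5400, -1.6900)
q' = (-0.6192, -0.0901, -0.7423, -0.2395)
v' = (1.6000, -0.9000, -1.9800)
ω' = (-1.4916, -0.8700, 1.3455)

gyro term ω×Iω = (-0.0234, -0.0780, -0.0810)
α = I⁻¹(τ − ω×Iω) = (0.1671, 0.6000, 0.9100)
new body rate ω' = (-1.4916, -0.8700, 1.3455)
Hamilton product q⊗(0,ω) = (-0.5646325, -0.2620100, 0.9441005, -1.8631210)
q + ½dt·q⊗(0,ω), renormalized = (-0.6192, -0.0901, -0.7423, -0.2395)
a = (0.0000, 6.0000, -3.6000)
p' = p + v·dt = (1.4800, 1.5400, -1.6900)
new velocity v' = (1.6000, -0.9000, -1.9800)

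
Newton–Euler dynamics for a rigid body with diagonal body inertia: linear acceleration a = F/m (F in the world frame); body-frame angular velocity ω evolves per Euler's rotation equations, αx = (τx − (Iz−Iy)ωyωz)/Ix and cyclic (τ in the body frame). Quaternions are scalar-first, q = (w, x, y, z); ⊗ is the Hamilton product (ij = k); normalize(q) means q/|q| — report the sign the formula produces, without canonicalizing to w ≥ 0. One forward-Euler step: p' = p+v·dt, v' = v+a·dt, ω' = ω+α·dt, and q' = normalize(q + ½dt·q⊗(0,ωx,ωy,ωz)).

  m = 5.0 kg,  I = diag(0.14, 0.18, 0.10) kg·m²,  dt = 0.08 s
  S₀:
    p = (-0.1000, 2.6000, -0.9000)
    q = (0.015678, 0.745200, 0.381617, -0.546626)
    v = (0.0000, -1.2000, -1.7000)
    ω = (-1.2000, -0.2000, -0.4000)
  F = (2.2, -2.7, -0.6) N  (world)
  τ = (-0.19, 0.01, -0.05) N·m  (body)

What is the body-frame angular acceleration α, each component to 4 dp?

ω×(Iω) gyroscopic = (-0.0064, 0.0192, 0.0096)
(τ − ω×Iω)/I = (-1.3114, -0.0511, -0.5960)

α = (-1.3114, -0.0511, -0.5960)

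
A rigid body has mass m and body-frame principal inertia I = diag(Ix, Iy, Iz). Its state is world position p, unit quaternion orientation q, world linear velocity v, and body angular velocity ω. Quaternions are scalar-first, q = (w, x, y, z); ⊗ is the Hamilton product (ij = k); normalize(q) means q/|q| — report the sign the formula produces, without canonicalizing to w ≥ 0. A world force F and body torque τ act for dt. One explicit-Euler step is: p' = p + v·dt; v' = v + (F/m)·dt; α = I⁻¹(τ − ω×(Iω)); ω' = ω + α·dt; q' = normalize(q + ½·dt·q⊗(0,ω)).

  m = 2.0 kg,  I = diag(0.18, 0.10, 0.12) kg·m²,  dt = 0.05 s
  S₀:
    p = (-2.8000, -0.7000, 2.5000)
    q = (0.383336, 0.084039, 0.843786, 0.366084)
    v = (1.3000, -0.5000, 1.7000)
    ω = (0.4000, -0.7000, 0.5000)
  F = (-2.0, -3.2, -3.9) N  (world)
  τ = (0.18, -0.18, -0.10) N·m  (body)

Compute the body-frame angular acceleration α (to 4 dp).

gyro term ω×Iω = (-0.0070, 0.0120, 0.0224)
α = I⁻¹(τ − ω×Iω) = (1.0389, -1.9200, -1.0200)

α = (1.0389, -1.9200, -1.0200)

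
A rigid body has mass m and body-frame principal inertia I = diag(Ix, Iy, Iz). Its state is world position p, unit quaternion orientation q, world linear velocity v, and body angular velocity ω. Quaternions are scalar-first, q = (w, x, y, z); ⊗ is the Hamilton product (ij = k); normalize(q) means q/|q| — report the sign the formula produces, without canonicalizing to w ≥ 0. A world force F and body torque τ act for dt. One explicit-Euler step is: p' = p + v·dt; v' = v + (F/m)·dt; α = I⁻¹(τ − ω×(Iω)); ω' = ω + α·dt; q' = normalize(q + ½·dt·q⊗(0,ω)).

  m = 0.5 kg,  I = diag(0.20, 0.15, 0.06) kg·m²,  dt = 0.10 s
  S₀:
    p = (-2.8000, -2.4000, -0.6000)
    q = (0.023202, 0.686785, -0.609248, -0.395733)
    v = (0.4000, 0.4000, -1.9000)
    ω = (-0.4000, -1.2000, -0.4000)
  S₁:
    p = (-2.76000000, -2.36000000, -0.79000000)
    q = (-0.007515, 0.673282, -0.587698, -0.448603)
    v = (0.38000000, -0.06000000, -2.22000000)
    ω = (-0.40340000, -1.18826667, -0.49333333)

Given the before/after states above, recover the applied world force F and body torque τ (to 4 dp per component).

Δv = v₁−v₀ = (-0.02000000, -0.46000000, -0.32000000)
F = m·Δv/dt = (-0.1000, -2.3000, -1.6000)
Δω = ω₁−ω₀ = (-0.00340000, 0.01173333, -0.09333333)
τ = I·(Δω/dt) + ω₀×(Iω₀) = (-0.0500, 0.0400, -0.0800)

F = (-0.1000, -2.3000, -1.6000)
τ = (-0.0500, 0.0400, -0.0800)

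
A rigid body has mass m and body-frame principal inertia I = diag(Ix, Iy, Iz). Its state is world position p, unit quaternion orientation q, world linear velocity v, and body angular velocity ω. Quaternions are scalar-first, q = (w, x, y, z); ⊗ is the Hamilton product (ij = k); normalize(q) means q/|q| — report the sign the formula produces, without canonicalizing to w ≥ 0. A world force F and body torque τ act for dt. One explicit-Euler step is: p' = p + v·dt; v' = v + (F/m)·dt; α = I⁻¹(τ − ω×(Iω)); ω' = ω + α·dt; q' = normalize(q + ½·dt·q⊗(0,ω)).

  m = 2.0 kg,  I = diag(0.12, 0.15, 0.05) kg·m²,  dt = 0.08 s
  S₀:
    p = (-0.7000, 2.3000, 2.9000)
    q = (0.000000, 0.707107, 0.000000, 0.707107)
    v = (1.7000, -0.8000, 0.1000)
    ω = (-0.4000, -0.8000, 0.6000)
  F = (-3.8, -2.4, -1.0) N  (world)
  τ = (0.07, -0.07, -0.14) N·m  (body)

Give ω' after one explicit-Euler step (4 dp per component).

angular accel α = (0.1833, -0.3547, -2.9920)
new body rate ω' = (-0.3853, -0.8284, 0.3606)

ω' = (-0.3853, -0.8284, 0.3606)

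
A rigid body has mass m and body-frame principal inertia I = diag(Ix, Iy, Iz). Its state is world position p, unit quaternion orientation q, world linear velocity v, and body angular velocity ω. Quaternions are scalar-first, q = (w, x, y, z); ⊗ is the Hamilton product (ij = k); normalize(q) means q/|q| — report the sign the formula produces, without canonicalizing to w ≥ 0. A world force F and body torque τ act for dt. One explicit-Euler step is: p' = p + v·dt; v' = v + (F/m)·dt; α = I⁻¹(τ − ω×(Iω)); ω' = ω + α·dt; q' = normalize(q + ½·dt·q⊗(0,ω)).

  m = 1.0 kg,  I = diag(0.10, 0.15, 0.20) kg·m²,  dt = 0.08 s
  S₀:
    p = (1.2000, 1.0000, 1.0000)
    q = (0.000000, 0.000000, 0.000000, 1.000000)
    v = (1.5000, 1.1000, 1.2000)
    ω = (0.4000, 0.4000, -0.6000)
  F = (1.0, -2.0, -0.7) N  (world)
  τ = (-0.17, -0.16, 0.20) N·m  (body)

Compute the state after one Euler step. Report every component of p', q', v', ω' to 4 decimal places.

linear accel F/m = (1.0000, -2.0000, -0.7000)
new position p' = (1.3200, 1.0880, 1.0960)
new velocity v' = (1.5800, 0.9400, 1.1440)
precession coupling ω×(Iω) = (-0.0120, 0.0240, 0.0080)
α = I⁻¹(τ − ω×Iω) = (-1.5800, -1.2267, 0.9600)
ω + α·dt = (0.2736, 0.3019, -0.5232)
q⊗(0,ω) = (0.6000000, -0.4000000, 0.4000000, 0.0000000)
updated quaternion q' = (0.0240, -0.0160, 0.0160, 0.9995)

p' = (1.3200, 1.0880, 1.0960)
q' = (0.0240, -0.0160, 0.0160, 0.9995)
v' = (1.5800, 0.9400, 1.1440)
ω' = (0.2736, 0.3019, -0.5232)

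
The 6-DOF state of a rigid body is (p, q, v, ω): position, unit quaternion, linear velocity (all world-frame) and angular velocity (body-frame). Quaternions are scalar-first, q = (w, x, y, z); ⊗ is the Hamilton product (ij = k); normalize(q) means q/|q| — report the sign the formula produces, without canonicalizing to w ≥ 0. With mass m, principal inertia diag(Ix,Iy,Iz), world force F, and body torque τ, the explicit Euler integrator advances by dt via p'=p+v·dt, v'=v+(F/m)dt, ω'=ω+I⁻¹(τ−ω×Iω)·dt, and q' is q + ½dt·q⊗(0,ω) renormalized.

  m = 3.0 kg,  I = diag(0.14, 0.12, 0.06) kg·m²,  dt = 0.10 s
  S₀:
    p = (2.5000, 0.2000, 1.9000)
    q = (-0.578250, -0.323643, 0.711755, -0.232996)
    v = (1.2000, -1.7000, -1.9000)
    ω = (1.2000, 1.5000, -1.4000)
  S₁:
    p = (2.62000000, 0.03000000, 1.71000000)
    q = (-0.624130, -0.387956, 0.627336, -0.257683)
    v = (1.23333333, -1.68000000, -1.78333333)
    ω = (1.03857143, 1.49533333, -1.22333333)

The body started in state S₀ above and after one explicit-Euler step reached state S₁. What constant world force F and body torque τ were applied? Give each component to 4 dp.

F = (1.0000, 0.6000, 3.5000)
τ = (-0.1000, -0.1400, 0.0700)

ω₁ − ω₀ = (-0.16142857, -0.00466667, 0.17666667)
ω₀×(Iω₀) = (0.1260, -0.1344, -0.0360)
applied torque τ = (-0.1000, -0.1400, 0.0700)
velocity change Δv = (0.03333333, 0.02000000, 0.11666667)
m·(v₁−v₀)/dt = (1.0000, 0.6000, 3.5000)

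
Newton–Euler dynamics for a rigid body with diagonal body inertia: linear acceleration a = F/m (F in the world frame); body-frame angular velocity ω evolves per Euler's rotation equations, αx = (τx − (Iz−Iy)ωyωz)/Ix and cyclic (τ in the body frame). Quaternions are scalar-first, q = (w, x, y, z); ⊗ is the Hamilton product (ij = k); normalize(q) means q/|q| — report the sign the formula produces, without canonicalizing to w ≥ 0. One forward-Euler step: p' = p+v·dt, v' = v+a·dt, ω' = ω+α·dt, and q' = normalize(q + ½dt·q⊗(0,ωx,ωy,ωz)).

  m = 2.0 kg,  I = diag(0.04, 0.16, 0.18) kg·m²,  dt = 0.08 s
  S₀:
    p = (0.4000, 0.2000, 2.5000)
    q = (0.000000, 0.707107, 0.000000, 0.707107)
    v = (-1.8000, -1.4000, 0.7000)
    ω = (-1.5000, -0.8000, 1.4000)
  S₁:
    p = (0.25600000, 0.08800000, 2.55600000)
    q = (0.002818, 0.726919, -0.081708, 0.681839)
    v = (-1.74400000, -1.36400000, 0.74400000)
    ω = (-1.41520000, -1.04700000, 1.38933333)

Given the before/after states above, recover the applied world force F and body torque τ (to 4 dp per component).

v₁ − v₀ = (0.05600000, 0.03600000, 0.04400000)
F = m·Δv/dt = (1.4000, 0.9000, 1.1000)
rate change Δω = (0.08480000, -0.24700000, -0.01066667)
gyro term ω₀×Iω₀ = (-0.0224, 0.2940, 0.1440)
I·α + gyro = (0.0200, -0.2000, 0.1200)

F = (1.4000, 0.9000, 1.1000)
τ = (0.0200, -0.2000, 0.1200)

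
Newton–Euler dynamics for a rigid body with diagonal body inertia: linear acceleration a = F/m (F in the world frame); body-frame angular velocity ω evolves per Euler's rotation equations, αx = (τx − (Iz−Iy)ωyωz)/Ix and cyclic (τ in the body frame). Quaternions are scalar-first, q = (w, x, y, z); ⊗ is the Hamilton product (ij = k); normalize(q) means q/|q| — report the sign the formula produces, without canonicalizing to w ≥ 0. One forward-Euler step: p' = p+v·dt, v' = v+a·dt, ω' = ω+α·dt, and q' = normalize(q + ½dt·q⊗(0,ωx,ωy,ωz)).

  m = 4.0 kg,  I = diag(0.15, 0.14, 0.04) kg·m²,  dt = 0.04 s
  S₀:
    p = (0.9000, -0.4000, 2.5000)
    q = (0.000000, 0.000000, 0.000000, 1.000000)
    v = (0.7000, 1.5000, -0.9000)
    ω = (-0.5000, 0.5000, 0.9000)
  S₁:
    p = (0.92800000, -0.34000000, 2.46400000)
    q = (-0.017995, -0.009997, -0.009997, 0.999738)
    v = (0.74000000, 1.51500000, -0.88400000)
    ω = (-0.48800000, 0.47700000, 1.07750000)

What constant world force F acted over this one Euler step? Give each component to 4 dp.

F = (4.0000, 1.5000, 1.6000)

velocity change Δv = (0.04000000, 0.01500000, 0.01600000)
applied force F = (4.0000, 1.5000, 1.6000)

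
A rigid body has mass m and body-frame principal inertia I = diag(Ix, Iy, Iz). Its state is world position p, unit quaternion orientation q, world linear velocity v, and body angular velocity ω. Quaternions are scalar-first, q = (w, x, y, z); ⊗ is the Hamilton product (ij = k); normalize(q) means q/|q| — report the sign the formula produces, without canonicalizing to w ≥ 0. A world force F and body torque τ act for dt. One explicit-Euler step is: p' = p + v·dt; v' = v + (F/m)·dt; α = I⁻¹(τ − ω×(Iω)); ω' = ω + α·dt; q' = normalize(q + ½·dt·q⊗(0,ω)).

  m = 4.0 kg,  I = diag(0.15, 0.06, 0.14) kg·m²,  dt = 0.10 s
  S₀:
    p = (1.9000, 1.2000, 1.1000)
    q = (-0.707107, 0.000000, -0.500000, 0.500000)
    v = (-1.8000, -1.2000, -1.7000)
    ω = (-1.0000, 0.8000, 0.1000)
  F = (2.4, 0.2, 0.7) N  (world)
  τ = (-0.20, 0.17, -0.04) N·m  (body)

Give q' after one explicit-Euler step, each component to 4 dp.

q' = (-0.6882, 0.0128, -0.5521, 0.4705)

q⊗(0,ω) = (0.3500000, 0.2571070, -1.0656856, -0.5707107)
q' = normalize(q + ½dt·q⊗(0,ω)) = (-0.6882, 0.0128, -0.5521, 0.4705)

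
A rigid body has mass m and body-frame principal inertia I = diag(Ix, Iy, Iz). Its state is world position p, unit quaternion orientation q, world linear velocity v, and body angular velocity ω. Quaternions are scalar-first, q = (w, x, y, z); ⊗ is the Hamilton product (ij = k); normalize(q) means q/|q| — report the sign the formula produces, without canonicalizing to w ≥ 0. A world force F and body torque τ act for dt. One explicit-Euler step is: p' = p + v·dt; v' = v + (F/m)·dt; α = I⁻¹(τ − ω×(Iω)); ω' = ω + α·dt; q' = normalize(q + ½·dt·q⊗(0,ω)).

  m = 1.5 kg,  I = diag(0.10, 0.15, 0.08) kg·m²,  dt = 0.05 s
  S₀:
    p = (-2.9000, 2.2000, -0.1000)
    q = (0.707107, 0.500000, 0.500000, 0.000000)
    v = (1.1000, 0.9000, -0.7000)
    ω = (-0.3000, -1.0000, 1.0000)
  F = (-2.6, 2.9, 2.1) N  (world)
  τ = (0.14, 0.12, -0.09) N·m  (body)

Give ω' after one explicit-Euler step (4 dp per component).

ω' = (-0.2650, -0.9580, 0.9344)

α = I⁻¹(τ − ω×Iω) = (0.7000, 0.8400, -1.3125)
ω + α·dt = (-0.2650, -0.9580, 0.9344)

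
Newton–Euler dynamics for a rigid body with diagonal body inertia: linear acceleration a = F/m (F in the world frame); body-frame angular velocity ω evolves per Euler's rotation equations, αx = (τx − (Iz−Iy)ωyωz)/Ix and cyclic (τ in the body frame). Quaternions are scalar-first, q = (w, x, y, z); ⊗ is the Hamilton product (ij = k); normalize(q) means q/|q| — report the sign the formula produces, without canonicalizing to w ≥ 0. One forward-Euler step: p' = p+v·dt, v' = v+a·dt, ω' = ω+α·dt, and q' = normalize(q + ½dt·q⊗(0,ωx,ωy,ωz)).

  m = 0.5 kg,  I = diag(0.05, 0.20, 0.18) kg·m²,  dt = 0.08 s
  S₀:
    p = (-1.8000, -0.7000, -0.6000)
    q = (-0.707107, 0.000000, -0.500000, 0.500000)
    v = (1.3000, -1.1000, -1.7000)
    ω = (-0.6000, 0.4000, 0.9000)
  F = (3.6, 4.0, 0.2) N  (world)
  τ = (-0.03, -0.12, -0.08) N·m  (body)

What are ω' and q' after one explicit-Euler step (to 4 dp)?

gyro term ω×Iω = (-0.0072, 0.0702, -0.0360)
α = I⁻¹(τ − ω×Iω) = (-0.4560, -0.9510, -0.2444)
new body rate ω' = (-0.6365, 0.3239, 0.8804)
q⊗(0,ω) = (-0.2500000, -0.2257358, -0.5828428, -0.9363963)
q + ½dt·q⊗(0,ω), renormalized = (-0.7163, -0.0090, -0.5228, 0.4621)

ω' = (-0.6365, 0.3239, 0.8804)
q' = (-0.7163, -0.0090, -0.5228, 0.4621)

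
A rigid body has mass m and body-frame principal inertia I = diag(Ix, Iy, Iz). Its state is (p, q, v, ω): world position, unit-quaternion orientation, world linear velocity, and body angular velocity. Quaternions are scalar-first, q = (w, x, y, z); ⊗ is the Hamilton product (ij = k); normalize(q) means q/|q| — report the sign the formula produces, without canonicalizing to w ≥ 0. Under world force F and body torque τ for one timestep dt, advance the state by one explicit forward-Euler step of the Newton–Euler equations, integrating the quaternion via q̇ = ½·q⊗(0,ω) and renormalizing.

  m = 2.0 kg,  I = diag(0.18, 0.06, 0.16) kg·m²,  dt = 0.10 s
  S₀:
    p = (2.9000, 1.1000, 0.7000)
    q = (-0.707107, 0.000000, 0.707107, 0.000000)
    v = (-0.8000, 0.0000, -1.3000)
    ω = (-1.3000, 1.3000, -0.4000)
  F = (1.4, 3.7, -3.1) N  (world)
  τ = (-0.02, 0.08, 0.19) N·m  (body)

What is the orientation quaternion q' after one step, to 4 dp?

q' = (-0.7498, 0.0317, 0.6582, 0.0598)

q⊗(0,ω) = (-0.9192391, 0.6363963, -0.9192391, 1.2020819)
q + ½dt·q⊗(0,ω), renormalized = (-0.7498, 0.0317, 0.6582, 0.0598)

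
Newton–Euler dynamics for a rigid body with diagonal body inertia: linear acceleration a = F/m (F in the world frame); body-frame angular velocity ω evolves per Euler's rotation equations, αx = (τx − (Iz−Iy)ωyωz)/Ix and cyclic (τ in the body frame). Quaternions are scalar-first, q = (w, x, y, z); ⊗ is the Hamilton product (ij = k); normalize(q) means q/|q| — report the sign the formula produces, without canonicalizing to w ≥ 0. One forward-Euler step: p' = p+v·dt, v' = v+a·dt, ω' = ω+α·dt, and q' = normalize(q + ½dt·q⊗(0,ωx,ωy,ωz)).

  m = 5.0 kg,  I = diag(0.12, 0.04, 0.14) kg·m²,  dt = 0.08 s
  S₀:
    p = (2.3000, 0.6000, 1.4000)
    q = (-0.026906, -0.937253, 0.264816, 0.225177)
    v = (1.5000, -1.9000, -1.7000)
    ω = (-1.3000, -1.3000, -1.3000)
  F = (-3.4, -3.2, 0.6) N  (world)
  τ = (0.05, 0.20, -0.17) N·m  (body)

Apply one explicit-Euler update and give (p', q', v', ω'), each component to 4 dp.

linear accel F/m = (-0.6800, -0.6400, 0.1200)
p' = p + v·dt = (2.4200, 0.4480, 1.2640)
v + (F/m)dt = (1.4456, -1.9512, -1.6904)
gyro term ω×Iω = (0.1690, -0.0338, -0.1352)
α = I⁻¹(τ − ω×Iω) = (-0.9917, 5.8450, -0.2486)
ω' = ω + α·dt = (-1.3793, -0.8324, -1.3199)
q⊗(0,ω) = (-0.5814380, -0.0165529, -1.4761812, 1.5976675)
q' = normalize(q + ½dt·q⊗(0,ω)) = (-0.0500, -0.9341, 0.2049, 0.2879)

p' = (2.4200, 0.4480, 1.2640)
q' = (-0.0500, -0.9341, 0.2049, 0.2879)
v' = (1.4456, -1.9512, -1.6904)
ω' = (-1.3793, -0.8324, -1.3199)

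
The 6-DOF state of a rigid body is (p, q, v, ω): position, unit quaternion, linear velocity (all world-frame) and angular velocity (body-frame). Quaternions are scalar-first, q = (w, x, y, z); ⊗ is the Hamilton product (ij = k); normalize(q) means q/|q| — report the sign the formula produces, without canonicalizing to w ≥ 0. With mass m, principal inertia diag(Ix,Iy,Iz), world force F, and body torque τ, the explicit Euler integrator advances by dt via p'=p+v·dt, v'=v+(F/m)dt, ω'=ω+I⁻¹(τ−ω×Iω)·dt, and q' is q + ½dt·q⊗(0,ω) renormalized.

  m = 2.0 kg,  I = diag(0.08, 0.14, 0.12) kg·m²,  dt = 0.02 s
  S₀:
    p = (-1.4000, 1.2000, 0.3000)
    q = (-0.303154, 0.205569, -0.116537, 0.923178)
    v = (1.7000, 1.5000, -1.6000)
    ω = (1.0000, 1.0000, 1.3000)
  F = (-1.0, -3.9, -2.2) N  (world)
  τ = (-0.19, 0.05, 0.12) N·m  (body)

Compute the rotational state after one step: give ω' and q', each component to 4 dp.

ω' = (0.9590, 1.0146, 1.3100)
q' = (-0.3160, 0.1918, -0.1130, 0.9223)

(τ − ω×Iω)/I = (-2.0500, 0.7286, 0.5000)
new body rate ω' = (0.9590, 1.0146, 1.3100)
q⊗(0,ω) = (-1.2891634, -1.3778301, 0.3527843, -0.0719942)
q' = normalize(q + ½dt·q⊗(0,ω)) = (-0.3160, 0.1918, -0.1130, 0.9223)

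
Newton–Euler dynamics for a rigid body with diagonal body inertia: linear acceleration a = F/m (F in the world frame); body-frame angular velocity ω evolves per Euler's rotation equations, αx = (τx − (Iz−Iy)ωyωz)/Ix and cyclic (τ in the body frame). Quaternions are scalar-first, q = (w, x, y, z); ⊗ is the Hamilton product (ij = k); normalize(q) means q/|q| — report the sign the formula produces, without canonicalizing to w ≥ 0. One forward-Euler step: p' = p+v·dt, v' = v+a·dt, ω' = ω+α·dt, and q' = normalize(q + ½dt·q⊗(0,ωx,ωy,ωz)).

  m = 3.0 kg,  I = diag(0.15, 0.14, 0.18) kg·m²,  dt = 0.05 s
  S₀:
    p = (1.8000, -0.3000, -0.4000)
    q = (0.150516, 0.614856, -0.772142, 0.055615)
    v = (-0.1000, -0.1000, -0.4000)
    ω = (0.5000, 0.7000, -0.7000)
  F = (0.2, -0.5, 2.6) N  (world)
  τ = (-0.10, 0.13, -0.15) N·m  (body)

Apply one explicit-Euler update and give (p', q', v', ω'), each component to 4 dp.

p + v·dt = (1.7950, -0.3050, -0.4200)
v + (F/m)dt = (-0.0967, -0.1083, -0.3567)
ω×(Iω) gyroscopic = (-0.0196, 0.0105, -0.0035)
(τ − ω×Iω)/I = (-0.5360, 0.8536, -0.8139)
ω + α·dt = (0.4732, 0.7427, -0.7407)
2q̇ = q⊗(0,ω) = (0.2720019, 0.5768269, 0.5635679, 0.7111090)
q + ½dt·q⊗(0,ω), renormalized = (0.1573, 0.6290, -0.7578, 0.0734)

p' = (1.7950, -0.3050, -0.4200)
q' = (0.1573, 0.6290, -0.7578, 0.0734)
v' = (-0.0967, -0.1083, -0.3567)
ω' = (0.4732, 0.7427, -0.7407)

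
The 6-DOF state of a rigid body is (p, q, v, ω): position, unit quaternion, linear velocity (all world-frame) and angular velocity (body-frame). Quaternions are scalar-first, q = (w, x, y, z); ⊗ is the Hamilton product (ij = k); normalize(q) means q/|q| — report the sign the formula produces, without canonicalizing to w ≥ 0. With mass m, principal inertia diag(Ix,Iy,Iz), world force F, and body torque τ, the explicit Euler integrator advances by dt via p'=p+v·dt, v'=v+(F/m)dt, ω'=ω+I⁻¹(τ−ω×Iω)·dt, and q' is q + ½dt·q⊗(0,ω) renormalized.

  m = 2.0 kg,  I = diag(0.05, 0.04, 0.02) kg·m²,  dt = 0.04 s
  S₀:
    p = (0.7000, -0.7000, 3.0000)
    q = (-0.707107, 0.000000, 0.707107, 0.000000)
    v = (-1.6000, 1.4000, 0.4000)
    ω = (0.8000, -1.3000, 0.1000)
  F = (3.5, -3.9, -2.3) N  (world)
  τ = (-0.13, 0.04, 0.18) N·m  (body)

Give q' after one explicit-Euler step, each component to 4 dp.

2q̇ = q⊗(0,ω) = (0.9192391, -0.4949749, 0.9192391, -0.6363963)
q' = normalize(q + ½dt·q⊗(0,ω)) = (-0.6884, -0.0099, 0.7252, -0.0127)

q' = (-0.6884, -0.0099, 0.7252, -0.0127)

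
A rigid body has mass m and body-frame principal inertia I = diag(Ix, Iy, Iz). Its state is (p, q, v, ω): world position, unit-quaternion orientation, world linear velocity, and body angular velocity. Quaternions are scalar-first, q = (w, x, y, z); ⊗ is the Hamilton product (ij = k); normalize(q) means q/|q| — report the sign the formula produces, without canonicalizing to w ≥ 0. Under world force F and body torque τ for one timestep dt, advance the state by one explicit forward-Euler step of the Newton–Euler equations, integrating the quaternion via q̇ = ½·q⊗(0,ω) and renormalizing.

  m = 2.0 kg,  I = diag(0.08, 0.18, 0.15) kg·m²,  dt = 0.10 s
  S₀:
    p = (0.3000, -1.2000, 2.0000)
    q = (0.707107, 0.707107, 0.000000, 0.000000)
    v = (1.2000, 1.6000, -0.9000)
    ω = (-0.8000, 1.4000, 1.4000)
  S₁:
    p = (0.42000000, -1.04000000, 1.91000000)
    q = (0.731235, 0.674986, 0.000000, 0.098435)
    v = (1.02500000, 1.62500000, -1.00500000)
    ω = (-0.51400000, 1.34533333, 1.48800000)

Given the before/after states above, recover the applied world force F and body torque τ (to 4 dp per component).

rate change Δω = (0.28600000, -0.05466667, 0.08800000)
τ = I·(Δω/dt) + ω₀×(Iω₀) = (0.1700, -0.0200, 0.0200)
v₁ − v₀ = (-0.17500000, 0.02500000, -0.10500000)
applied force F = (-3.5000, 0.5000, -2.1000)

F = (-3.5000, 0.5000, -2.1000)
τ = (0.1700, -0.0200, 0.0200)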